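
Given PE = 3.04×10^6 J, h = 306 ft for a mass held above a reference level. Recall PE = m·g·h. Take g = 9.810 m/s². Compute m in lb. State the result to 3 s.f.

Solving PE = m·g·h for m: m = PE/(g·h).
PE = 3.04×10^6 J; h = 306 ft = 93.27 m; g = 9.810 m/s².
m = 3323 kg
3323 kg × (1 lb / 0.4536 kg) = 7325 lb

7320 lb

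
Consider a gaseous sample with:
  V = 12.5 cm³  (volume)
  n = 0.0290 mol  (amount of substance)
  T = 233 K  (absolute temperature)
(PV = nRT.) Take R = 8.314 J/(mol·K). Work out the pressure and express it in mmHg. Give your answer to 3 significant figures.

Directly: P = nRT/V.
V = 12.5 cm³ = 1.250×10^-5 m³; n = 0.0290 mol; T = 233 K; R = 8.314 J/(mol·K).
P = 4.494×10^6 Pa  (the unit combination reduces to kg/(m·s²) = Pa)
4.494×10^6 Pa × (1 mmHg / 133.3 Pa) = 33709 mmHg

33700 mmHg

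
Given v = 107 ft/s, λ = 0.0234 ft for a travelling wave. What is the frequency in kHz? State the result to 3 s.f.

4.57 kHz

Rearranging: f = v/λ.
v = 107 ft/s = 32.61 m/s; λ = 0.0234 ft = 0.007132 m.
f = 4573 Hz
4573 Hz × (1 kHz / 1000 Hz) = 4.573 kHz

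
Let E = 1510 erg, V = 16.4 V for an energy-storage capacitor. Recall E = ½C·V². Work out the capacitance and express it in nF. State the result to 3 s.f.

1120 nF

Rearranging: C = 2E/V².
E = 1510 erg = 1.510×10^-4 J; V = 16.4 V.
C = 1.123×10^-6 F
1.123×10^-6 F × (1 nF / 1.000×10^-9 F) = 1123 nF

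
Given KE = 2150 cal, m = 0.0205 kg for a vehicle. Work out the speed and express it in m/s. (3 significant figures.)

Rearranging KE = ½mv² for v: v = √(2·KE/m).
KE = 2150 cal = 8996 J; m = 0.0205 kg.
v = 936.8 m/s

937 m/s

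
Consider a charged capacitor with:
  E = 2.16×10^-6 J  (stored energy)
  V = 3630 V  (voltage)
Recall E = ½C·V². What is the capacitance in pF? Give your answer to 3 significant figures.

0.328 pF

Rearranging E = ½C·V² for C: C = 2E/V².
E = 2.16×10^-6 J; V = 3630 V.
C = 3.278×10^-13 F
3.278×10^-13 F × (1 pF / 1.000×10^-12 F) = 0.3278 pF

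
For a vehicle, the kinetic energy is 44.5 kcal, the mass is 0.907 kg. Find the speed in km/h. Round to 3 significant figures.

2310 km/h

Rearranging: v = √(2·KE/m).
KE = 44.5 kcal = 1.862×10^5 J; m = 0.907 kg.
v = 640.7 m/s
640.7 m/s × (1 km/h / 0.2778 m/s) = 2307 km/h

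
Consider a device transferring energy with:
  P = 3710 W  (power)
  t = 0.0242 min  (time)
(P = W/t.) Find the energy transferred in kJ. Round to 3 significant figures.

Rearranging P = W/t for W: W = P·t.
P = 3710 W; t = 0.0242 min = 1.452 s.
W = 5387 J
5387 J × (1 kJ / 1000 J) = 5.387 kJ

5.39 kJ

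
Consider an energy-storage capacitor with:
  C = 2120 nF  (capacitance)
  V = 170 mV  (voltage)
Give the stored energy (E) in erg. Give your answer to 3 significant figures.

0.306 erg

E is given directly by: E = ½CV².
C = 2120 nF = 2.120×10^-6 F; V = 170 mV = 0.1700 V.
E = 3.063×10^-8 J
3.063×10^-8 J × (1 erg / 1.000×10^-7 J) = 0.3063 erg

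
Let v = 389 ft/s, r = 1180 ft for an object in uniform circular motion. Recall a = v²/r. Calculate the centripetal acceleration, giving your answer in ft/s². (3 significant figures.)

128 ft/s²

Directly: a = v²/r.
v = 389 ft/s = 118.6 m/s; r = 1180 ft = 359.7 m.
a = 39.09 m/s²
39.09 m/s² × (1 ft/s² / 0.3048 m/s²) = 128.2 ft/s²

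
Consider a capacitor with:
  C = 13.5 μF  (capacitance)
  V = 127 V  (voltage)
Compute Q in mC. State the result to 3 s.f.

1.71 mC

Rearranging C = Q/V for Q: Q = CV.
C = 13.5 μF = 1.350×10^-5 F; V = 127 V.
Q = 0.001714 C
0.001714 C × (1 mC / 0.001000 C) = 1.714 mC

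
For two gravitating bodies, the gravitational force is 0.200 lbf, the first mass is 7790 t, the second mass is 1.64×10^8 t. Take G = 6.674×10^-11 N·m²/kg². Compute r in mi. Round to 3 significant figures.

6.08 mi

From Newton's law of gravitation: r = √(G·m₁m₂/F).
F = 0.200 lbf = 0.8896 N; m₁ = 7790 t = 7.790×10^6 kg; m₂ = 1.64×10^8 t = 1.640×10^11 kg; G = 6.674×10^-11 N·m²/kg².
r = 9790 m
9790 m × (1 mi / 1609 m) = 6.083 mi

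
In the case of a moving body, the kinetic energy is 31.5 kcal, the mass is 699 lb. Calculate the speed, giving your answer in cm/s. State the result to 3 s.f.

2880 cm/s

Rearranging KE = ½mv² for v: v = √(2·KE/m).
KE = 31.5 kcal = 1.318×10^5 J; m = 699 lb = 317.1 kg.
v = 28.83 m/s
28.83 m/s × (1 cm/s / 0.01000 m/s) = 2883 cm/s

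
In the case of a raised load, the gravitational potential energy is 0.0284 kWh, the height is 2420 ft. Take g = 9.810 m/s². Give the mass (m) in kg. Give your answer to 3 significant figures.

Rearranging: m = PE/(g·h).
PE = 0.0284 kWh = 1.022×10^5 J; h = 2420 ft = 737.6 m; g = 9.810 m/s².
m = 14.13 kg

14.1 kg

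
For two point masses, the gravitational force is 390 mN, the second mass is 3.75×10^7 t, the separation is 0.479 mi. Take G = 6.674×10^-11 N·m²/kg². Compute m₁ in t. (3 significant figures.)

92.6 t

From Newton's law of gravitation: m₁ = F·r²/(G·m₂).
F = 390 mN = 0.3900 N; m₂ = 3.75×10^7 t = 3.750×10^10 kg; r = 0.479 mi = 770.9 m; G = 6.674×10^-11 N·m²/kg².
m₁ = 92601 kg
92601 kg × (1 t / 1000 kg) = 92.60 t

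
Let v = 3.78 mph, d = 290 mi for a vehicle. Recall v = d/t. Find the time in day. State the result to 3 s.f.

3.20 day

Solving v = d/t for t: t = d/v.
v = 3.78 mph = 1.690 m/s; d = 290 mi = 4.667×10^5 m.
t = 2.762×10^5 s
2.762×10^5 s × (1 day / 86400 s) = 3.197 day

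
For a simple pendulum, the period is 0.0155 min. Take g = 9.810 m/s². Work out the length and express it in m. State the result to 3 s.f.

0.215 m

Rearranging T = 2π√(L/g) for L: L = g·(T/2π)².
T = 0.0155 min = 0.9300 s; g = 9.810 m/s².
L = 0.2149 m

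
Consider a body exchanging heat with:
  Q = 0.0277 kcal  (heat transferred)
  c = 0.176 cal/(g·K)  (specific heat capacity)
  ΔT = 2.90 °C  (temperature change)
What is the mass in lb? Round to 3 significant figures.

Rearranging Q = m·c·ΔT for m: m = Q/(c·ΔT).
Q = 0.0277 kcal = 115.9 J; c = 0.176 cal/(g·K) = 736.4 J/(kg·K); ΔT = 2.90 °C = 2.900 K.
m = 0.05427 kg
0.05427 kg × (1 lb / 0.4536 kg) = 0.1196 lb

0.120 lb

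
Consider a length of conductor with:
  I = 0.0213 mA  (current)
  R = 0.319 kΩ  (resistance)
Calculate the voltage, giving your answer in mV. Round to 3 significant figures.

From Ohm's law: V = IR.
I = 0.0213 mA = 2.130×10^-5 A; R = 0.319 kΩ = 319.0 Ω.
V = 0.006795 V  (the unit combination reduces to kg·m²/(A·s³) = V)
0.006795 V × (1 mV / 0.001000 V) = 6.795 mV

6.79 mV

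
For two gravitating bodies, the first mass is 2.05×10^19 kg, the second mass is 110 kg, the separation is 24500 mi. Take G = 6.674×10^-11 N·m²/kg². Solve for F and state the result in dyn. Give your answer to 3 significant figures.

9.68 dyn

From Newton's law of gravitation: F = Gm₁m₂/r².
m₁ = 2.05×10^19 kg; m₂ = 110 kg; r = 24500 mi = 3.943×10^7 m; G = 6.674×10^-11 N·m²/kg².
F = 9.681×10^-5 N
9.681×10^-5 N × (1 dyn / 1.000×10^-5 N) = 9.681 dyn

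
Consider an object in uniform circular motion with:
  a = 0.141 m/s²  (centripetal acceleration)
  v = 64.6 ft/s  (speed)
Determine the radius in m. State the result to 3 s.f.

2750 m

Rearranging: r = v²/a.
a = 0.141 m/s²; v = 64.6 ft/s = 19.69 m/s.
r = 2750 m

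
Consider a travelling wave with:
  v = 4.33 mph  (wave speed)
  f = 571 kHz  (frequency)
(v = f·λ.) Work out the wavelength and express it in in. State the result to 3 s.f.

1.33×10^-4 in

Rearranging v = f·λ for λ: λ = v/f.
v = 4.33 mph = 1.936 m/s; f = 571 kHz = 5.710×10^5 Hz.
λ = 3.390×10^-6 m
3.390×10^-6 m × (1 in / 0.02540 m) = 1.335×10^-4 in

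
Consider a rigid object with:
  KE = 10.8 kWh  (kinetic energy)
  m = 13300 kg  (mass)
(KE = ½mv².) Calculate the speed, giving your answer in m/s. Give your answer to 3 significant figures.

Solving KE = ½mv² for v: v = √(2·KE/m).
KE = 10.8 kWh = 3.888×10^7 J; m = 13300 kg.
v = 76.46 m/s

76.5 m/s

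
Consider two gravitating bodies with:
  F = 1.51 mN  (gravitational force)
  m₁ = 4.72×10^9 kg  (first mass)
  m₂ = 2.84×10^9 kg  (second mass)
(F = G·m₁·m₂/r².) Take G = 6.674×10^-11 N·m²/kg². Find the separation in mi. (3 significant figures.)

Rearranging: r = √(G·m₁m₂/F).
F = 1.51 mN = 0.001510 N; m₁ = 4.72×10^9 kg; m₂ = 2.84×10^9 kg; G = 6.674×10^-11 N·m²/kg².
r = 7.697×10^5 m
7.697×10^5 m × (1 mi / 1609 m) = 478.3 mi

478 mi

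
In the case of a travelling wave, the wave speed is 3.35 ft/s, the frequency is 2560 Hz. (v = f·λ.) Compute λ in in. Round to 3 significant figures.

0.0157 in

Solving v = f·λ for λ: λ = v/f.
v = 3.35 ft/s = 1.021 m/s; f = 2560 Hz.
λ = 3.989×10^-4 m
3.989×10^-4 m × (1 in / 0.02540 m) = 0.01570 in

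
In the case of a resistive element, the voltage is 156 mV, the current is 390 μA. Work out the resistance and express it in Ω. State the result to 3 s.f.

From Ohm's law: R = V/I.
V = 156 mV = 0.1560 V; I = 390 μA = 3.900×10^-4 A.
R = 400.0 Ω

400 Ω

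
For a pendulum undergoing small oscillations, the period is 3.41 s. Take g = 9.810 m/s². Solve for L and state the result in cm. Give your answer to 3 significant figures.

289 cm

Rearranging T = 2π√(L/g) for L: L = g·(T/2π)².
T = 3.41 s; g = 9.810 m/s².
L = 2.889 m
2.889 m × (1 cm / 0.01000 m) = 288.9 cm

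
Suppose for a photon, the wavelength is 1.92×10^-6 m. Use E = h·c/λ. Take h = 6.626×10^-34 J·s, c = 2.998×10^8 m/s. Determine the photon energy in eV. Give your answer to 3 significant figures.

E is given directly by: E = hc/λ.
λ = 1.92×10^-6 m; h = 6.626×10^-34 J·s; c = 2.998×10^8 m/s.
E = 1.035×10^-19 J  (the unit combination reduces to kg·m²/s² = J)
1.035×10^-19 J × (1 eV / 1.602×10^-19 J) = 0.6458 eV

0.646 eV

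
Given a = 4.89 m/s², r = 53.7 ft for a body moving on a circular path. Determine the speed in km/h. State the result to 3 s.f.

32.2 km/h

Rearranging a = v²/r for v: v = √(a·r).
a = 4.89 m/s²; r = 53.7 ft = 16.37 m.
v = 8.946 m/s
8.946 m/s × (1 km/h / 0.2778 m/s) = 32.21 km/h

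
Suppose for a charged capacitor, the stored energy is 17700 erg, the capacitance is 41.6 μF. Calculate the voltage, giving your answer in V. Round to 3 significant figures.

9.22 V

Rearranging E = ½C·V² for V: V = √(2E/C).
E = 17700 erg = 0.001770 J; C = 41.6 μF = 4.160×10^-5 F.
V = 9.225 V  (the unit combination reduces to kg·m²/(A·s³) = V)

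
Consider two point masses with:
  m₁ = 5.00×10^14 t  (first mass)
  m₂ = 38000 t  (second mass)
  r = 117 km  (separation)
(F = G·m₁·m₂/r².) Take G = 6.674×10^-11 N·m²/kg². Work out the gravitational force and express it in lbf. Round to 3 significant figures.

20800 lbf

From Newton's law of gravitation: F = Gm₁m₂/r².
m₁ = 5.00×10^14 t = 5.000×10^17 kg; m₂ = 38000 t = 3.800×10^7 kg; r = 117 km = 1.170×10^5 m; G = 6.674×10^-11 N·m²/kg².
F = 92634 N  (the unit combination reduces to kg·m/s² = N)
92634 N × (1 lbf / 4.448 N) = 20825 lbf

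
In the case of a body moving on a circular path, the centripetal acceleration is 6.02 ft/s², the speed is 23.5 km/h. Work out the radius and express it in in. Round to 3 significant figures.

Rearranging: r = v²/a.
a = 6.02 ft/s² = 1.835 m/s²; v = 23.5 km/h = 6.528 m/s.
r = 23.22 m
23.22 m × (1 in / 0.02540 m) = 914.3 in

914 in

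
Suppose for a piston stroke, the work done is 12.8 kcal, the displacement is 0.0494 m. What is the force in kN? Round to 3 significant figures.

1080 kN

Rearranging W = F·d for F: F = W/d.
W = 12.8 kcal = 53555 J; d = 0.0494 m.
F = 1.084×10^6 N
1.084×10^6 N × (1 kN / 1000 N) = 1084 kN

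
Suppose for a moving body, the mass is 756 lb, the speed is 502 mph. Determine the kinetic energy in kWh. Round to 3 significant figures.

2.40 kWh

KE is given directly by: KE = ½mv².
m = 756 lb = 342.9 kg; v = 502 mph = 224.4 m/s.
KE = 8.635×10^6 J  (the unit combination reduces to kg·m²/s² = J)
8.635×10^6 J × (1 kWh / 3.600×10^6 J) = 2.399 kWh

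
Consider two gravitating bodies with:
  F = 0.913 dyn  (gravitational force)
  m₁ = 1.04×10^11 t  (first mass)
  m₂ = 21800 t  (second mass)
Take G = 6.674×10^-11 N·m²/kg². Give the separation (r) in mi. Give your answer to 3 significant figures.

From Newton's law of gravitation: r = √(G·m₁m₂/F).
F = 0.913 dyn = 9.130×10^-6 N; m₁ = 1.04×10^11 t = 1.040×10^14 kg; m₂ = 21800 t = 2.180×10^7 kg; G = 6.674×10^-11 N·m²/kg².
r = 1.287×10^8 m
1.287×10^8 m × (1 mi / 1609 m) = 79993 mi

80000 mi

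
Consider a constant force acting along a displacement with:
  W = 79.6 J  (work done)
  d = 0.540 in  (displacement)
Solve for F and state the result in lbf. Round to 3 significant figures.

1300 lbf

Solving W = F·d for F: F = W/d.
W = 79.6 J; d = 0.540 in = 0.01372 m.
F = 5803 N  (the unit combination reduces to kg·m/s² = N)
5803 N × (1 lbf / 4.448 N) = 1305 lbf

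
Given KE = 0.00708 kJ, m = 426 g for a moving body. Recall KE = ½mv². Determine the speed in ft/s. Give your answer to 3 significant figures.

18.9 ft/s

Rearranging: v = √(2·KE/m).
KE = 0.00708 kJ = 7.080 J; m = 426 g = 0.4260 kg.
v = 5.765 m/s
5.765 m/s × (1 ft/s / 0.3048 m/s) = 18.92 ft/s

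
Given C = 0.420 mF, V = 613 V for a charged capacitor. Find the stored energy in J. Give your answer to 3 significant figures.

78.9 J

E is given directly by: E = ½CV².
C = 0.420 mF = 4.200×10^-4 F; V = 613 V.
E = 78.91 J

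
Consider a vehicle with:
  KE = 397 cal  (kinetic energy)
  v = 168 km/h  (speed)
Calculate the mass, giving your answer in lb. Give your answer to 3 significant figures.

3.36 lb

Solving KE = ½mv² for m: m = 2·KE/v².
KE = 397 cal = 1661 J; v = 168 km/h = 46.67 m/s.
m = 1.525 kg
1.525 kg × (1 lb / 0.4536 kg) = 3.363 lb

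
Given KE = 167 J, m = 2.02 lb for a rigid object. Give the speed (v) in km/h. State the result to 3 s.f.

Rearranging KE = ½mv² for v: v = √(2·KE/m).
KE = 167 J; m = 2.02 lb = 0.9163 kg.
v = 19.09 m/s
19.09 m/s × (1 km/h / 0.2778 m/s) = 68.73 km/h

68.7 km/h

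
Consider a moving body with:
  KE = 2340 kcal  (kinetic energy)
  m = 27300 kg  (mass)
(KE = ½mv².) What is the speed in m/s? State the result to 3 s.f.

Rearranging: v = √(2·KE/m).
KE = 2340 kcal = 9.791×10^6 J; m = 27300 kg.
v = 26.78 m/s

26.8 m/s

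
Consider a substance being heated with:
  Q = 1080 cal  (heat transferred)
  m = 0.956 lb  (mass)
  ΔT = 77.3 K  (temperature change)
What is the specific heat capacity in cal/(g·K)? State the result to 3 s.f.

0.0322 cal/(g·K)

Rearranging Q = m·c·ΔT for c: c = Q/(m·ΔT).
Q = 1080 cal = 4519 J; m = 0.956 lb = 0.4336 kg; ΔT = 77.3 K.
c = 134.8 J/(kg·K)
134.8 J/(kg·K) × (1 cal/(g·K) / 4184 J/(kg·K)) = 0.03222 cal/(g·K)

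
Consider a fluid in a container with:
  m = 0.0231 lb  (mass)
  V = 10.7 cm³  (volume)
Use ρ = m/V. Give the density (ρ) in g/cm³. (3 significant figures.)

0.979 g/cm³

ρ is given directly by: ρ = m/V.
m = 0.0231 lb = 0.01048 kg; V = 10.7 cm³ = 1.070×10^-5 m³.
ρ = 979.3 kg/m³
979.3 kg/m³ × (1 g/cm³ / 1000 kg/m³) = 0.9793 g/cm³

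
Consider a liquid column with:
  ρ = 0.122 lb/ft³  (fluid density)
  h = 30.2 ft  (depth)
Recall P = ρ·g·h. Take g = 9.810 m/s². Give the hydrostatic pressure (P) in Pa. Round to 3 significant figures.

Directly: P = ρgh.
ρ = 0.122 lb/ft³ = 1.954 kg/m³; h = 30.2 ft = 9.205 m; g = 9.810 m/s².
P = 176.5 Pa

176 Pa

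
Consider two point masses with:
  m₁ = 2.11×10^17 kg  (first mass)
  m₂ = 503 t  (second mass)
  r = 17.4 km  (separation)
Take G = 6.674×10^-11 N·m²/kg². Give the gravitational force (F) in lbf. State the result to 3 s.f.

5260 lbf

From Newton's law of gravitation: F = Gm₁m₂/r².
m₁ = 2.11×10^17 kg; m₂ = 503 t = 5.030×10^5 kg; r = 17.4 km = 17400 m; G = 6.674×10^-11 N·m²/kg².
F = 23396 N  (the unit combination reduces to kg·m/s² = N)
23396 N × (1 lbf / 4.448 N) = 5260 lbf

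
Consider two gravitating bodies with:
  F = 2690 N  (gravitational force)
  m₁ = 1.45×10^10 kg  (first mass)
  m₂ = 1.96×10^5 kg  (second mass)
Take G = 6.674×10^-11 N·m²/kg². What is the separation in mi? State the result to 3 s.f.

0.00522 mi

Rearranging: r = √(G·m₁m₂/F).
F = 2690 N; m₁ = 1.45×10^10 kg; m₂ = 1.96×10^5 kg; G = 6.674×10^-11 N·m²/kg².
r = 8.397 m
8.397 m × (1 mi / 1609 m) = 0.005218 mi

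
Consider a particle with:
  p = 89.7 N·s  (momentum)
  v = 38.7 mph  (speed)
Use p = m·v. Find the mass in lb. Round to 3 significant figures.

Rearranging p = m·v for m: m = p/v.
p = 89.7 N·s = 89.70 kg·m/s; v = 38.7 mph = 17.30 m/s.
m = 5.185 kg
5.185 kg × (1 lb / 0.4536 kg) = 11.43 lb

11.4 lb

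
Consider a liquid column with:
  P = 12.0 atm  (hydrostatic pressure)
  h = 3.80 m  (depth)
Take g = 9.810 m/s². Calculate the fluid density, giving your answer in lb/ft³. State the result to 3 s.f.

Rearranging: ρ = P/(g·h).
P = 12.0 atm = 1.216×10^6 Pa; h = 3.80 m; g = 9.810 m/s².
ρ = 32617 kg/m³
32617 kg/m³ × (1 lb/ft³ / 16.02 kg/m³) = 2036 lb/ft³

2040 lb/ft³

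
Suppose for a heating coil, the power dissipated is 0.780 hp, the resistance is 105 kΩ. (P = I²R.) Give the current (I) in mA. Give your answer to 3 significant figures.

Rearranging: I = √(P/R).
P = 0.780 hp = 581.6 W; R = 105 kΩ = 1.050×10^5 Ω.
I = 0.07443 A
0.07443 A × (1 mA / 0.001000 A) = 74.43 mA

74.4 mA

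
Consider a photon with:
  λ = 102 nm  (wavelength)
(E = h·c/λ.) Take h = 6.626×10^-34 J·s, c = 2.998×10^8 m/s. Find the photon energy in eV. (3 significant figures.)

12.2 eV

E is given directly by: E = hc/λ.
λ = 102 nm = 1.020×10^-7 m; h = 6.626×10^-34 J·s; c = 2.998×10^8 m/s.
E = 1.948×10^-18 J
1.948×10^-18 J × (1 eV / 1.602×10^-19 J) = 12.16 eV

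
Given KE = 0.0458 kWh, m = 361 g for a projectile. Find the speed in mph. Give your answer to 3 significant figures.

Solving KE = ½mv² for v: v = √(2·KE/m).
KE = 0.0458 kWh = 1.649×10^5 J; m = 361 g = 0.3610 kg.
v = 955.8 m/s
955.8 m/s × (1 mph / 0.4470 m/s) = 2138 mph

2140 mph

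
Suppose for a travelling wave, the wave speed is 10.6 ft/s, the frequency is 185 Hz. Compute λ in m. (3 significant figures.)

0.0175 m

Rearranging: λ = v/f.
v = 10.6 ft/s = 3.231 m/s; f = 185 Hz.
λ = 0.01746 m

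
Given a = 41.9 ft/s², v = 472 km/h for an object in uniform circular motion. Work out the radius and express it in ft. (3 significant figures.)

4420 ft

Solving a = v²/r for r: r = v²/a.
a = 41.9 ft/s² = 12.77 m/s²; v = 472 km/h = 131.1 m/s.
r = 1346 m
1346 m × (1 ft / 0.3048 m) = 4416 ft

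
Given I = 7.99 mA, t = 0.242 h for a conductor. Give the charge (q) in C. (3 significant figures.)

q is given directly by: q = It.
I = 7.99 mA = 0.007990 A; t = 0.242 h = 871.2 s.
q = 6.961 C

6.96 C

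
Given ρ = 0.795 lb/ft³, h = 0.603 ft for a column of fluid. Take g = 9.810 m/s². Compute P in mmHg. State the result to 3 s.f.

0.172 mmHg

Directly: P = ρgh.
ρ = 0.795 lb/ft³ = 12.73 kg/m³; h = 0.603 ft = 0.1838 m; g = 9.810 m/s².
P = 22.96 Pa  (the unit combination reduces to kg/(m·s²) = Pa)
22.96 Pa × (1 mmHg / 133.3 Pa) = 0.1722 mmHg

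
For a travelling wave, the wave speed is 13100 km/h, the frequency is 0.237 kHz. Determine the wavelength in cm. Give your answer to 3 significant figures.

1540 cm

Rearranging v = f·λ for λ: λ = v/f.
v = 13100 km/h = 3639 m/s; f = 0.237 kHz = 237.0 Hz.
λ = 15.35 m
15.35 m × (1 cm / 0.01000 m) = 1535 cm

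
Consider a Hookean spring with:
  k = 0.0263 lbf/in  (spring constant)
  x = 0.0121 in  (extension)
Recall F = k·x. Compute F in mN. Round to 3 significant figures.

1.42 mN

From Hooke's law: F = kx.
k = 0.0263 lbf/in = 4.606 N/m; x = 0.0121 in = 3.073×10^-4 m.
F = 0.001416 N
0.001416 N × (1 mN / 0.001000 N) = 1.416 mN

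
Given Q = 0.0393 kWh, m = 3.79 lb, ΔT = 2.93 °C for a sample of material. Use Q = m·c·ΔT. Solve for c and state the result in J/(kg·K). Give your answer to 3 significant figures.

Solving Q = m·c·ΔT for c: c = Q/(m·ΔT).
Q = 0.0393 kWh = 1.415×10^5 J; m = 3.79 lb = 1.719 kg; ΔT = 2.93 °C = 2.930 K.
c = 28088 J/(kg·K)

28100 J/(kg·K)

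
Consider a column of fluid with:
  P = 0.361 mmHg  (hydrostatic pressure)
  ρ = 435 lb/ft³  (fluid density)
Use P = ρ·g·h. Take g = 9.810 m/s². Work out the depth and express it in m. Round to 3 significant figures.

7.04×10^-4 m

Rearranging P = ρ·g·h for h: h = P/(ρ·g).
P = 0.361 mmHg = 48.13 Pa; ρ = 435 lb/ft³ = 6968 kg/m³; g = 9.810 m/s².
h = 7.041×10^-4 m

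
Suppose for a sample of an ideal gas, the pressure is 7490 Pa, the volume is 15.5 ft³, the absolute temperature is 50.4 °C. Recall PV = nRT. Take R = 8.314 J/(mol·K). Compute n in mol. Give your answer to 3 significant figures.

Rearranging PV = nRT for n: n = PV/(RT).
P = 7490 Pa; V = 15.5 ft³ = 0.4389 m³; T = 50.4 °C = 323.5 K; R = 8.314 J/(mol·K).
n = 1.222 mol

1.22 mol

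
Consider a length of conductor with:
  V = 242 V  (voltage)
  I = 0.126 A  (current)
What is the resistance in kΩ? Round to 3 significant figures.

Solving V = I·R for R: R = V/I.
V = 242 V; I = 0.126 A.
R = 1921 Ω
1921 Ω × (1 kΩ / 1000 Ω) = 1.921 kΩ

1.92 kΩ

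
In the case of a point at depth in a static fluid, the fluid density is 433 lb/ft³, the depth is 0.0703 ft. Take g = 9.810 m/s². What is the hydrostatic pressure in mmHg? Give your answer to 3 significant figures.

10.9 mmHg

P is given directly by: P = ρgh.
ρ = 433 lb/ft³ = 6936 kg/m³; h = 0.0703 ft = 0.02143 m; g = 9.810 m/s².
P = 1458 Pa  (the unit combination reduces to kg/(m·s²) = Pa)
1458 Pa × (1 mmHg / 133.3 Pa) = 10.94 mmHg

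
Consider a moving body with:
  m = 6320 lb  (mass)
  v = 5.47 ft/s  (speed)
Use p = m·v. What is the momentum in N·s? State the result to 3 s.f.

4780 N·s

Directly: p = mv.
m = 6320 lb = 2867 kg; v = 5.47 ft/s = 1.667 m/s.
p = 4780 kg·m/s  (the unit combination reduces to kg·m/s = kg·m/s)
Since 1 N·s = 1 kg·m/s, 4780 N·s.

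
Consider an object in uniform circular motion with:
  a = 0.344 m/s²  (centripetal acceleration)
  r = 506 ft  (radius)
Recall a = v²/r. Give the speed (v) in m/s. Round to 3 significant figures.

7.28 m/s

Rearranging: v = √(a·r).
a = 0.344 m/s²; r = 506 ft = 154.2 m.
v = 7.284 m/s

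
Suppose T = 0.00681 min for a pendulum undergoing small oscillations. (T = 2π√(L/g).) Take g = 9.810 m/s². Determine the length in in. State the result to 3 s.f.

1.63 in

Solving T = 2π√(L/g) for L: L = g·(T/2π)².
T = 0.00681 min = 0.4086 s; g = 9.810 m/s².
L = 0.04149 m
0.04149 m × (1 in / 0.02540 m) = 1.633 in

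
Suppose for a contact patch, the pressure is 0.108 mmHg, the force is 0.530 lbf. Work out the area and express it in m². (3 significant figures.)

Rearranging P = F/A for A: A = F/P.
P = 0.108 mmHg = 14.40 Pa; F = 0.530 lbf = 2.358 N.
A = 0.1637 m²

0.164 m²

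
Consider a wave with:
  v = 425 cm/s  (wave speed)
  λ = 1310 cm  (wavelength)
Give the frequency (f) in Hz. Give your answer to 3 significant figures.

Rearranging: f = v/λ.
v = 425 cm/s = 4.250 m/s; λ = 1310 cm = 13.10 m.
f = 0.3244 Hz

0.324 Hz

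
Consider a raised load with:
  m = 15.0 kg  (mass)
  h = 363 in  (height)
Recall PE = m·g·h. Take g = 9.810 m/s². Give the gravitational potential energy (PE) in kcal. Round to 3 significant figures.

Directly: PE = mgh.
m = 15.0 kg; h = 363 in = 9.220 m; g = 9.810 m/s².
PE = 1357 J  (the unit combination reduces to kg·m²/s² = J)
1357 J × (1 kcal / 4184 J) = 0.3243 kcal

0.324 kcal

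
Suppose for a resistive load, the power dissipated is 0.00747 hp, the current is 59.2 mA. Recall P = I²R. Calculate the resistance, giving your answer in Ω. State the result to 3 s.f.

Rearranging: R = P/I².
P = 0.00747 hp = 5.570 W; I = 59.2 mA = 0.05920 A.
R = 1589 Ω

1590 Ω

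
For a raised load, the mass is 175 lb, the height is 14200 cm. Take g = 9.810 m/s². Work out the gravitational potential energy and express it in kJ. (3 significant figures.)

Directly: PE = mgh.
m = 175 lb = 79.38 kg; h = 14200 cm = 142.0 m; g = 9.810 m/s².
PE = 1.106×10^5 J  (the unit combination reduces to kg·m²/s² = J)
1.106×10^5 J × (1 kJ / 1000 J) = 110.6 kJ

111 kJ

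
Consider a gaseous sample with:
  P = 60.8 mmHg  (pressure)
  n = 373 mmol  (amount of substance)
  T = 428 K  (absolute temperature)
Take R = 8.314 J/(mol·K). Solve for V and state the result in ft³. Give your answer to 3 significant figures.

5.78 ft³

Rearranging PV = nRT for V: V = nRT/P.
P = 60.8 mmHg = 8106 Pa; n = 373 mmol = 0.3730 mol; T = 428 K; R = 8.314 J/(mol·K).
V = 0.1637 m³
0.1637 m³ × (1 ft³ / 0.02832 m³) = 5.782 ft³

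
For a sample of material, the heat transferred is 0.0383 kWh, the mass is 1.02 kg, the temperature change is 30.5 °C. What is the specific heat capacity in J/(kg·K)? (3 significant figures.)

Rearranging: c = Q/(m·ΔT).
Q = 0.0383 kWh = 1.379×10^5 J; m = 1.02 kg; ΔT = 30.5 °C = 30.50 K.
c = 4432 J/(kg·K)

4430 J/(kg·K)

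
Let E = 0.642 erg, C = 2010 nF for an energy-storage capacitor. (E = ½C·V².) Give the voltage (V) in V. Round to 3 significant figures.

0.253 V

Rearranging E = ½C·V² for V: V = √(2E/C).
E = 0.642 erg = 6.420×10^-8 J; C = 2010 nF = 2.010×10^-6 F.
V = 0.2527 V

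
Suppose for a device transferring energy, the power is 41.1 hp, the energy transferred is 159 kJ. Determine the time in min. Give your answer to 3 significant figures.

0.0865 min

Rearranging: t = W/P.
P = 41.1 hp = 30648 W; W = 159 kJ = 1.590×10^5 J.
t = 5.188 s
5.188 s × (1 min / 60.00 s) = 0.08646 min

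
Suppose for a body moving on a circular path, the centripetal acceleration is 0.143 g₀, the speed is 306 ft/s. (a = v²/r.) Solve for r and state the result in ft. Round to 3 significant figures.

Rearranging: r = v²/a.
a = 0.143 g₀ = 1.402 m/s²; v = 306 ft/s = 93.27 m/s.
r = 6203 m
6203 m × (1 ft / 0.3048 m) = 20352 ft

20400 ft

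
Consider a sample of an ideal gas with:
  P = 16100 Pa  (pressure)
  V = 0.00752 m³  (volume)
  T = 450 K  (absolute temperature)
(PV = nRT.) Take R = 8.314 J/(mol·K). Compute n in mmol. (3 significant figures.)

From the ideal-gas law: n = PV/(RT).
P = 16100 Pa; V = 0.00752 m³; T = 450 K; R = 8.314 J/(mol·K).
n = 0.03236 mol
0.03236 mol × (1 mmol / 0.001000 mol) = 32.36 mmol

32.4 mmol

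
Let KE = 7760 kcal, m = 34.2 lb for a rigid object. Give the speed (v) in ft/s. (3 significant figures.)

Rearranging: v = √(2·KE/m).
KE = 7760 kcal = 3.247×10^7 J; m = 34.2 lb = 15.51 kg.
v = 2046 m/s
2046 m/s × (1 ft/s / 0.3048 m/s) = 6712 ft/s

6710 ft/s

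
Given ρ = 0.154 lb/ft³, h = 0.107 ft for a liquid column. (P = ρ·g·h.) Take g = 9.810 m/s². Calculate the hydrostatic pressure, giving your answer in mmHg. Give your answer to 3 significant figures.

P is given directly by: P = ρgh.
ρ = 0.154 lb/ft³ = 2.467 kg/m³; h = 0.107 ft = 0.03261 m; g = 9.810 m/s².
P = 0.7892 Pa
0.7892 Pa × (1 mmHg / 133.3 Pa) = 0.005920 mmHg

0.00592 mmHg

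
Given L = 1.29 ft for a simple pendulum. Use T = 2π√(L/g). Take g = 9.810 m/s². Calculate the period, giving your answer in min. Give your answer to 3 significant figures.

T is given directly by: T = 2π√(L/g).
L = 1.29 ft = 0.3932 m; g = 9.810 m/s².
T = 1.258 s
1.258 s × (1 min / 60.00 s) = 0.02097 min

0.0210 min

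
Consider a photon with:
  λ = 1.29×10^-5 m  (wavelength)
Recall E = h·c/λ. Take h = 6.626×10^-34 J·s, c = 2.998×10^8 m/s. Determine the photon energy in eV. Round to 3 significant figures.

0.0961 eV

E is given directly by: E = hc/λ.
λ = 1.29×10^-5 m; h = 6.626×10^-34 J·s; c = 2.998×10^8 m/s.
E = 1.540×10^-20 J  (the unit combination reduces to kg·m²/s² = J)
1.540×10^-20 J × (1 eV / 1.602×10^-19 J) = 0.09611 eV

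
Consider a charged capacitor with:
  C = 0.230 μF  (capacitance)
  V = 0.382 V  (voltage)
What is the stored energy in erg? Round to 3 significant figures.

E is given directly by: E = ½CV².
C = 0.230 μF = 2.300×10^-7 F; V = 0.382 V.
E = 1.678×10^-8 J
1.678×10^-8 J × (1 erg / 1.000×10^-7 J) = 0.1678 erg

0.168 erg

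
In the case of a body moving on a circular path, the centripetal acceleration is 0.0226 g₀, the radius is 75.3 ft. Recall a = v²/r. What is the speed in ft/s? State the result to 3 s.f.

7.40 ft/s

Solving a = v²/r for v: v = √(a·r).
a = 0.0226 g₀ = 0.2216 m/s²; r = 75.3 ft = 22.95 m.
v = 2.255 m/s
2.255 m/s × (1 ft/s / 0.3048 m/s) = 7.400 ft/s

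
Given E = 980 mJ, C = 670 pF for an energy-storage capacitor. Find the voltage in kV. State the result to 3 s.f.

Rearranging: V = √(2E/C).
E = 980 mJ = 0.9800 J; C = 670 pF = 6.700×10^-10 F.
V = 54087 V  (the unit combination reduces to kg·m²/(A·s³) = V)
54087 V × (1 kV / 1000 V) = 54.09 kV

54.1 kV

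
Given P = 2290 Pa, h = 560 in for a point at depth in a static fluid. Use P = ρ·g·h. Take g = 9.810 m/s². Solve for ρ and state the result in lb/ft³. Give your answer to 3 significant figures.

Rearranging: ρ = P/(g·h).
P = 2290 Pa; h = 560 in = 14.22 m; g = 9.810 m/s².
ρ = 16.41 kg/m³
16.41 kg/m³ × (1 lb/ft³ / 16.02 kg/m³) = 1.025 lb/ft³

1.02 lb/ft³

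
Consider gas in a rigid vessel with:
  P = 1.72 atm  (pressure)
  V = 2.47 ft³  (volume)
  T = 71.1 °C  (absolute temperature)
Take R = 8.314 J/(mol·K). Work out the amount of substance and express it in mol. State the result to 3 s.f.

Rearranging PV = nRT for n: n = PV/(RT).
P = 1.72 atm = 1.743×10^5 Pa; V = 2.47 ft³ = 0.06994 m³; T = 71.1 °C = 344.2 K; R = 8.314 J/(mol·K).
n = 4.259 mol

4.26 mol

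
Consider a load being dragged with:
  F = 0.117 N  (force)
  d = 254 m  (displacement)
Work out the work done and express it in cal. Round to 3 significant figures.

Directly: W = F·d.
F = 0.117 N; d = 254 m.
W = 29.72 J  (the unit combination reduces to kg·m²/s² = J)
29.72 J × (1 cal / 4.184 J) = 7.103 cal

7.10 cal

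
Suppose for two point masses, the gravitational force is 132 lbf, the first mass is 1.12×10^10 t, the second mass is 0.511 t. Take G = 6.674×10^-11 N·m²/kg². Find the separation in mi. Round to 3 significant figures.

From Newton's law of gravitation: r = √(G·m₁m₂/F).
F = 132 lbf = 587.2 N; m₁ = 1.12×10^10 t = 1.120×10^13 kg; m₂ = 0.511 t = 511.0 kg; G = 6.674×10^-11 N·m²/kg².
r = 25.51 m
25.51 m × (1 mi / 1609 m) = 0.01585 mi

0.0158 mi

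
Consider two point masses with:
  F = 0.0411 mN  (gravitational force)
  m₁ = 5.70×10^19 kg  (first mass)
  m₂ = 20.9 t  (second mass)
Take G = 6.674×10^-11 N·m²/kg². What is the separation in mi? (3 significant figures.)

8.64×10^5 mi

Rearranging: r = √(G·m₁m₂/F).
F = 0.0411 mN = 4.110×10^-5 N; m₁ = 5.70×10^19 kg; m₂ = 20.9 t = 20900 kg; G = 6.674×10^-11 N·m²/kg².
r = 1.391×10^9 m
1.391×10^9 m × (1 mi / 1609 m) = 8.642×10^5 mi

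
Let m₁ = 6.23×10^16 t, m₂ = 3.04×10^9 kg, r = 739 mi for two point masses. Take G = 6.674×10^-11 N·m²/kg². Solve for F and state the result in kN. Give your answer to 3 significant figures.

From Newton's law of gravitation: F = Gm₁m₂/r².
m₁ = 6.23×10^16 t = 6.230×10^19 kg; m₂ = 3.04×10^9 kg; r = 739 mi = 1.189×10^6 m; G = 6.674×10^-11 N·m²/kg².
F = 8.936×10^6 N
8.936×10^6 N × (1 kN / 1000 N) = 8936 kN

8940 kN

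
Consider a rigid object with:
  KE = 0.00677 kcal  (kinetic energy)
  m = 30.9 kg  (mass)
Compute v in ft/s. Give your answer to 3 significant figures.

4.44 ft/s

Rearranging KE = ½mv² for v: v = √(2·KE/m).
KE = 0.00677 kcal = 28.33 J; m = 30.9 kg.
v = 1.354 m/s
1.354 m/s × (1 ft/s / 0.3048 m/s) = 4.442 ft/s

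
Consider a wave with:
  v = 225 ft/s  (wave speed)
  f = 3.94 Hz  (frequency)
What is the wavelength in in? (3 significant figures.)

685 in

Rearranging: λ = v/f.
v = 225 ft/s = 68.58 m/s; f = 3.94 Hz.
λ = 17.41 m
17.41 m × (1 in / 0.02540 m) = 685.3 in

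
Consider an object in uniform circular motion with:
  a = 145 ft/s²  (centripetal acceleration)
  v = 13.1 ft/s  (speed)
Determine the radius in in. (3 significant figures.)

Solving a = v²/r for r: r = v²/a.
a = 145 ft/s² = 44.20 m/s²; v = 13.1 ft/s = 3.993 m/s.
r = 0.3607 m
0.3607 m × (1 in / 0.02540 m) = 14.20 in

14.2 in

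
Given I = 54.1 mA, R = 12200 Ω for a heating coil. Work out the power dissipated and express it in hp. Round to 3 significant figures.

0.0479 hp

Directly: P = I²R.
I = 54.1 mA = 0.05410 A; R = 12200 Ω.
P = 35.71 W  (the unit combination reduces to kg·m²/s³ = W)
35.71 W × (1 hp / 745.7 W) = 0.04788 hp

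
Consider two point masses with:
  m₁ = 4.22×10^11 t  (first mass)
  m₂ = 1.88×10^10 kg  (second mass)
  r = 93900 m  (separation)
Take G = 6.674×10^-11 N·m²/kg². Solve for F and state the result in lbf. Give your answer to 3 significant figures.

From Newton's law of gravitation: F = Gm₁m₂/r².
m₁ = 4.22×10^11 t = 4.220×10^14 kg; m₂ = 1.88×10^10 kg; r = 93900 m; G = 6.674×10^-11 N·m²/kg².
F = 60052 N
60052 N × (1 lbf / 4.448 N) = 13500 lbf

13500 lbf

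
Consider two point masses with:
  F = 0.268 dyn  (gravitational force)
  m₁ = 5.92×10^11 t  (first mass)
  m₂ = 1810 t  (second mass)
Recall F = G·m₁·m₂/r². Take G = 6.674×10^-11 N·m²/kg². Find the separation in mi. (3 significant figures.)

1.02×10^5 mi

From Newton's law of gravitation: r = √(G·m₁m₂/F).
F = 0.268 dyn = 2.680×10^-6 N; m₁ = 5.92×10^11 t = 5.920×10^14 kg; m₂ = 1810 t = 1.810×10^6 kg; G = 6.674×10^-11 N·m²/kg².
r = 1.634×10^8 m
1.634×10^8 m × (1 mi / 1609 m) = 1.015×10^5 mi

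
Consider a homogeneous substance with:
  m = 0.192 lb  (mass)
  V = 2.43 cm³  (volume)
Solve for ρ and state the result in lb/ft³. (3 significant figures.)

ρ is given directly by: ρ = m/V.
m = 0.192 lb = 0.08709 kg; V = 2.43 cm³ = 2.430×10^-6 m³.
ρ = 35839 kg/m³
35839 kg/m³ × (1 lb/ft³ / 16.02 kg/m³) = 2237 lb/ft³

2240 lb/ft³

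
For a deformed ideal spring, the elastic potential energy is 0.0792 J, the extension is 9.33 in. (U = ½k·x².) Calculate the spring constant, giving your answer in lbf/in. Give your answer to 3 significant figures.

0.0161 lbf/in

Solving U = ½k·x² for k: k = 2U/x².
U = 0.0792 J; x = 9.33 in = 0.2370 m.
k = 2.820 N/m
2.820 N/m × (1 lbf/in / 175.1 N/m) = 0.01611 lbf/in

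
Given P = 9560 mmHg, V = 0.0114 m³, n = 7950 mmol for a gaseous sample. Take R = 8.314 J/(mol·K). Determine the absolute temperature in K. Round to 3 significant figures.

220 K

Rearranging PV = nRT for T: T = PV/(nR).
P = 9560 mmHg = 1.275×10^6 Pa; V = 0.0114 m³; n = 7950 mmol = 7.950 mol; R = 8.314 J/(mol·K).
T = 219.8 K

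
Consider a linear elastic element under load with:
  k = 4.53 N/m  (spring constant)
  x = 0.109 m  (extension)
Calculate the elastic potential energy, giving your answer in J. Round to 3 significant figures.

U is given directly by: U = ½kx².
k = 4.53 N/m; x = 0.109 m.
U = 0.02691 J  (the unit combination reduces to kg·m²/s² = J)

0.0269 J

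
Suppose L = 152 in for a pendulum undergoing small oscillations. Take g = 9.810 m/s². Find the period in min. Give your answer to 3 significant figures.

Directly: T = 2π√(L/g).
L = 152 in = 3.861 m; g = 9.810 m/s².
T = 3.942 s
3.942 s × (1 min / 60.00 s) = 0.06570 min

0.0657 min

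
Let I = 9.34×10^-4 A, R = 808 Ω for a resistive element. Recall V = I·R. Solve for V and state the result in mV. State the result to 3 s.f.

755 mV

V is given directly by: V = IR.
I = 9.34×10^-4 A; R = 808 Ω.
V = 0.7547 V
0.7547 V × (1 mV / 0.001000 V) = 754.7 mV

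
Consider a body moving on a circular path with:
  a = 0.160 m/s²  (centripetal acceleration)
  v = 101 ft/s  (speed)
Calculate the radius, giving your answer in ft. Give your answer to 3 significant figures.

Rearranging: r = v²/a.
a = 0.160 m/s²; v = 101 ft/s = 30.78 m/s.
r = 5923 m
5923 m × (1 ft / 0.3048 m) = 19433 ft

19400 ft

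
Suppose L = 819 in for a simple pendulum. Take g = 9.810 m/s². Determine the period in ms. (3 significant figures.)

T is given directly by: T = 2π√(L/g).
L = 819 in = 20.80 m; g = 9.810 m/s².
T = 9.150 s
9.150 s × (1 ms / 0.001000 s) = 9150 ms

9150 ms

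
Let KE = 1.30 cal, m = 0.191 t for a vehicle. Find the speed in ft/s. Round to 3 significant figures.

Solving KE = ½mv² for v: v = √(2·KE/m).
KE = 1.30 cal = 5.439 J; m = 0.191 t = 191.0 kg.
v = 0.2387 m/s
0.2387 m/s × (1 ft/s / 0.3048 m/s) = 0.7830 ft/s

0.783 ft/s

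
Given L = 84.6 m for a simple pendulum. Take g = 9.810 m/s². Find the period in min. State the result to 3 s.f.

0.308 min

Directly: T = 2π√(L/g).
L = 84.6 m; g = 9.810 m/s².
T = 18.45 s
18.45 s × (1 min / 60.00 s) = 0.3075 min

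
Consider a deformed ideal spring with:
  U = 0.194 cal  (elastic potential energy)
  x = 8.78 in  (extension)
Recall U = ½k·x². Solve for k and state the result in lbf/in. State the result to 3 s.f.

0.186 lbf/in

Rearranging: k = 2U/x².
U = 0.194 cal = 0.8117 J; x = 8.78 in = 0.2230 m.
k = 32.64 N/m
32.64 N/m × (1 lbf/in / 175.1 N/m) = 0.1864 lbf/in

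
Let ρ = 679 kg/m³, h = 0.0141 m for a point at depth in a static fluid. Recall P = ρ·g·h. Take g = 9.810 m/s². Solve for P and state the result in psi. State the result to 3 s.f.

P is given directly by: P = ρgh.
ρ = 679 kg/m³; h = 0.0141 m; g = 9.810 m/s².
P = 93.92 Pa
93.92 Pa × (1 psi / 6895 Pa) = 0.01362 psi

0.0136 psi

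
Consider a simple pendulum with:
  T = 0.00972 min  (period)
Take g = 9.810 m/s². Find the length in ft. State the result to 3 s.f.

0.277 ft

Solving T = 2π√(L/g) for L: L = g·(T/2π)².
T = 0.00972 min = 0.5832 s; g = 9.810 m/s².
L = 0.08452 m
0.08452 m × (1 ft / 0.3048 m) = 0.2773 ft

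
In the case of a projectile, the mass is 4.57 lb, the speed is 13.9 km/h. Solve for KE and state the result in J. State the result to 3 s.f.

15.5 J

KE is given directly by: KE = ½mv².
m = 4.57 lb = 2.073 kg; v = 13.9 km/h = 3.861 m/s.
KE = 15.45 J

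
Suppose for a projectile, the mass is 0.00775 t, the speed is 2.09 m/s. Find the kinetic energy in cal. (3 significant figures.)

KE is given directly by: KE = ½mv².
m = 0.00775 t = 7.750 kg; v = 2.09 m/s.
KE = 16.93 J
16.93 J × (1 cal / 4.184 J) = 4.046 cal

4.05 cal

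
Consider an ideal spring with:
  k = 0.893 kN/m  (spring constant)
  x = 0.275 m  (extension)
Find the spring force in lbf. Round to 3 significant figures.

55.2 lbf

F is given directly by: F = kx.
k = 0.893 kN/m = 893.0 N/m; x = 0.275 m.
F = 245.6 N  (the unit combination reduces to kg·m/s² = N)
245.6 N × (1 lbf / 4.448 N) = 55.21 lbf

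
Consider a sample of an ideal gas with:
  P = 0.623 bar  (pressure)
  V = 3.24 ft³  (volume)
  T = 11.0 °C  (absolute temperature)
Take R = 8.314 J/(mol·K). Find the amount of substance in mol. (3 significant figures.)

2.42 mol

Rearranging PV = nRT for n: n = PV/(RT).
P = 0.623 bar = 62300 Pa; V = 3.24 ft³ = 0.09175 m³; T = 11.0 °C = 284.1 K; R = 8.314 J/(mol·K).
n = 2.419 mol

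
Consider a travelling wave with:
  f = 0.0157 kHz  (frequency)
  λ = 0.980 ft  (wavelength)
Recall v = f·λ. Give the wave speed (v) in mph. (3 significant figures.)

10.5 mph

Directly: v = fλ.
f = 0.0157 kHz = 15.70 Hz; λ = 0.980 ft = 0.2987 m.
v = 4.690 m/s
4.690 m/s × (1 mph / 0.4470 m/s) = 10.49 mph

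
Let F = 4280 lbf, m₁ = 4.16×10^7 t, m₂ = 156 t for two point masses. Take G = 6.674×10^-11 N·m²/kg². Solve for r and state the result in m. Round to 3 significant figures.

Rearranging: r = √(G·m₁m₂/F).
F = 4280 lbf = 19038 N; m₁ = 4.16×10^7 t = 4.160×10^10 kg; m₂ = 156 t = 1.560×10^5 kg; G = 6.674×10^-11 N·m²/kg².
r = 4.770 m

4.77 m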